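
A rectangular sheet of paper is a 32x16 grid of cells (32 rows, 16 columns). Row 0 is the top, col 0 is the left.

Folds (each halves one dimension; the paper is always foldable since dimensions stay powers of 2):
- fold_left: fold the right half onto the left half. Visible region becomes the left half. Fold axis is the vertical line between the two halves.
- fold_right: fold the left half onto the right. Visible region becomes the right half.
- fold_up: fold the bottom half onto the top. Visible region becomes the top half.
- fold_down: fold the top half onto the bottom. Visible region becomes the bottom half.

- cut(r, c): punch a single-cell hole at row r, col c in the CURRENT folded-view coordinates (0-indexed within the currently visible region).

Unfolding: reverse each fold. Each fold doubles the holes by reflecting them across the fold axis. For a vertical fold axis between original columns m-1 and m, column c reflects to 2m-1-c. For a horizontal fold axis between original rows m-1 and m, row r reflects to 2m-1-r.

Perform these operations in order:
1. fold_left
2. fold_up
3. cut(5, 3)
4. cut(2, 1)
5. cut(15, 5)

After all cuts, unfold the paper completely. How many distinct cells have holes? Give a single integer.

Op 1 fold_left: fold axis v@8; visible region now rows[0,32) x cols[0,8) = 32x8
Op 2 fold_up: fold axis h@16; visible region now rows[0,16) x cols[0,8) = 16x8
Op 3 cut(5, 3): punch at orig (5,3); cuts so far [(5, 3)]; region rows[0,16) x cols[0,8) = 16x8
Op 4 cut(2, 1): punch at orig (2,1); cuts so far [(2, 1), (5, 3)]; region rows[0,16) x cols[0,8) = 16x8
Op 5 cut(15, 5): punch at orig (15,5); cuts so far [(2, 1), (5, 3), (15, 5)]; region rows[0,16) x cols[0,8) = 16x8
Unfold 1 (reflect across h@16): 6 holes -> [(2, 1), (5, 3), (15, 5), (16, 5), (26, 3), (29, 1)]
Unfold 2 (reflect across v@8): 12 holes -> [(2, 1), (2, 14), (5, 3), (5, 12), (15, 5), (15, 10), (16, 5), (16, 10), (26, 3), (26, 12), (29, 1), (29, 14)]

Answer: 12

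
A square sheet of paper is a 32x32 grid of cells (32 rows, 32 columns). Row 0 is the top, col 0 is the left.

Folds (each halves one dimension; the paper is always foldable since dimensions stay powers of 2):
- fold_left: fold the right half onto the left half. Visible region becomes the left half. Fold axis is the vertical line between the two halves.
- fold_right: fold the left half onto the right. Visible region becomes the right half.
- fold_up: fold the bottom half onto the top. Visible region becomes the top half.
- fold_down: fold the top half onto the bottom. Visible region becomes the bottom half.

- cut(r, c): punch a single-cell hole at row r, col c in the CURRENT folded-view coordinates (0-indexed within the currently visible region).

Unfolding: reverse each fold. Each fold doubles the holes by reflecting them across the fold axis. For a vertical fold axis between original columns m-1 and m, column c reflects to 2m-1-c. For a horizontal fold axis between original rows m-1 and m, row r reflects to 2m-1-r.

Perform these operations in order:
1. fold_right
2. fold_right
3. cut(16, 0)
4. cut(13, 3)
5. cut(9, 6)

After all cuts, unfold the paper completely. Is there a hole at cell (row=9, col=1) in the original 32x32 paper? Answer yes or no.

Answer: yes

Derivation:
Op 1 fold_right: fold axis v@16; visible region now rows[0,32) x cols[16,32) = 32x16
Op 2 fold_right: fold axis v@24; visible region now rows[0,32) x cols[24,32) = 32x8
Op 3 cut(16, 0): punch at orig (16,24); cuts so far [(16, 24)]; region rows[0,32) x cols[24,32) = 32x8
Op 4 cut(13, 3): punch at orig (13,27); cuts so far [(13, 27), (16, 24)]; region rows[0,32) x cols[24,32) = 32x8
Op 5 cut(9, 6): punch at orig (9,30); cuts so far [(9, 30), (13, 27), (16, 24)]; region rows[0,32) x cols[24,32) = 32x8
Unfold 1 (reflect across v@24): 6 holes -> [(9, 17), (9, 30), (13, 20), (13, 27), (16, 23), (16, 24)]
Unfold 2 (reflect across v@16): 12 holes -> [(9, 1), (9, 14), (9, 17), (9, 30), (13, 4), (13, 11), (13, 20), (13, 27), (16, 7), (16, 8), (16, 23), (16, 24)]
Holes: [(9, 1), (9, 14), (9, 17), (9, 30), (13, 4), (13, 11), (13, 20), (13, 27), (16, 7), (16, 8), (16, 23), (16, 24)]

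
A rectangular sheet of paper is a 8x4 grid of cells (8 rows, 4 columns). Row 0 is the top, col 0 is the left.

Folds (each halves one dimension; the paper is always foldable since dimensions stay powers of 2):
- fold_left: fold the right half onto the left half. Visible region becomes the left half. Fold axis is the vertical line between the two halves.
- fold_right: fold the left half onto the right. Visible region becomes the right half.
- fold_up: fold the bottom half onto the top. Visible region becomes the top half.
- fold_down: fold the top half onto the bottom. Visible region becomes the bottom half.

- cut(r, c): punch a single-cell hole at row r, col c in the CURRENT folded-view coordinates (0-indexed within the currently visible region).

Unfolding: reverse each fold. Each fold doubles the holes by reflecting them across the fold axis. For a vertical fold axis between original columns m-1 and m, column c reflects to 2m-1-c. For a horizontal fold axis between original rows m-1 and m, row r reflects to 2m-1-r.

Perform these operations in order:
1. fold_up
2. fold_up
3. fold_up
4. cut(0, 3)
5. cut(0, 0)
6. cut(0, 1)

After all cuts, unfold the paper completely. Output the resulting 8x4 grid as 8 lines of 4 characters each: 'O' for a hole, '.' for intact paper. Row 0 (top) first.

Op 1 fold_up: fold axis h@4; visible region now rows[0,4) x cols[0,4) = 4x4
Op 2 fold_up: fold axis h@2; visible region now rows[0,2) x cols[0,4) = 2x4
Op 3 fold_up: fold axis h@1; visible region now rows[0,1) x cols[0,4) = 1x4
Op 4 cut(0, 3): punch at orig (0,3); cuts so far [(0, 3)]; region rows[0,1) x cols[0,4) = 1x4
Op 5 cut(0, 0): punch at orig (0,0); cuts so far [(0, 0), (0, 3)]; region rows[0,1) x cols[0,4) = 1x4
Op 6 cut(0, 1): punch at orig (0,1); cuts so far [(0, 0), (0, 1), (0, 3)]; region rows[0,1) x cols[0,4) = 1x4
Unfold 1 (reflect across h@1): 6 holes -> [(0, 0), (0, 1), (0, 3), (1, 0), (1, 1), (1, 3)]
Unfold 2 (reflect across h@2): 12 holes -> [(0, 0), (0, 1), (0, 3), (1, 0), (1, 1), (1, 3), (2, 0), (2, 1), (2, 3), (3, 0), (3, 1), (3, 3)]
Unfold 3 (reflect across h@4): 24 holes -> [(0, 0), (0, 1), (0, 3), (1, 0), (1, 1), (1, 3), (2, 0), (2, 1), (2, 3), (3, 0), (3, 1), (3, 3), (4, 0), (4, 1), (4, 3), (5, 0), (5, 1), (5, 3), (6, 0), (6, 1), (6, 3), (7, 0), (7, 1), (7, 3)]

Answer: OO.O
OO.O
OO.O
OO.O
OO.O
OO.O
OO.O
OO.O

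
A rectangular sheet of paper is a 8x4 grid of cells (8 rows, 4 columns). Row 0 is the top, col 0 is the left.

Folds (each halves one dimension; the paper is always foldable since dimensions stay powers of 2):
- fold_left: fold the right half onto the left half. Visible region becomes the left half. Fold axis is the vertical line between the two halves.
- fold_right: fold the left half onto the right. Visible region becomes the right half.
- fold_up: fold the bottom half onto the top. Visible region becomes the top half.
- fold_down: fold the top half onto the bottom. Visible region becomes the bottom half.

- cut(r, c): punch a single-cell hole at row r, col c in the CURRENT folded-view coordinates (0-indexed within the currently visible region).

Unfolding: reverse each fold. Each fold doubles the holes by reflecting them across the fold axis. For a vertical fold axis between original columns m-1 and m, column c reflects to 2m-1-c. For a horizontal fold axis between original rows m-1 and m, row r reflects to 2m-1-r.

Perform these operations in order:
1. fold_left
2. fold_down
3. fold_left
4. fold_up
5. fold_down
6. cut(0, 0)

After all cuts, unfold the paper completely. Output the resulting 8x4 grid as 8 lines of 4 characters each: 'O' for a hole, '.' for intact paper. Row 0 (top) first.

Answer: OOOO
OOOO
OOOO
OOOO
OOOO
OOOO
OOOO
OOOO

Derivation:
Op 1 fold_left: fold axis v@2; visible region now rows[0,8) x cols[0,2) = 8x2
Op 2 fold_down: fold axis h@4; visible region now rows[4,8) x cols[0,2) = 4x2
Op 3 fold_left: fold axis v@1; visible region now rows[4,8) x cols[0,1) = 4x1
Op 4 fold_up: fold axis h@6; visible region now rows[4,6) x cols[0,1) = 2x1
Op 5 fold_down: fold axis h@5; visible region now rows[5,6) x cols[0,1) = 1x1
Op 6 cut(0, 0): punch at orig (5,0); cuts so far [(5, 0)]; region rows[5,6) x cols[0,1) = 1x1
Unfold 1 (reflect across h@5): 2 holes -> [(4, 0), (5, 0)]
Unfold 2 (reflect across h@6): 4 holes -> [(4, 0), (5, 0), (6, 0), (7, 0)]
Unfold 3 (reflect across v@1): 8 holes -> [(4, 0), (4, 1), (5, 0), (5, 1), (6, 0), (6, 1), (7, 0), (7, 1)]
Unfold 4 (reflect across h@4): 16 holes -> [(0, 0), (0, 1), (1, 0), (1, 1), (2, 0), (2, 1), (3, 0), (3, 1), (4, 0), (4, 1), (5, 0), (5, 1), (6, 0), (6, 1), (7, 0), (7, 1)]
Unfold 5 (reflect across v@2): 32 holes -> [(0, 0), (0, 1), (0, 2), (0, 3), (1, 0), (1, 1), (1, 2), (1, 3), (2, 0), (2, 1), (2, 2), (2, 3), (3, 0), (3, 1), (3, 2), (3, 3), (4, 0), (4, 1), (4, 2), (4, 3), (5, 0), (5, 1), (5, 2), (5, 3), (6, 0), (6, 1), (6, 2), (6, 3), (7, 0), (7, 1), (7, 2), (7, 3)]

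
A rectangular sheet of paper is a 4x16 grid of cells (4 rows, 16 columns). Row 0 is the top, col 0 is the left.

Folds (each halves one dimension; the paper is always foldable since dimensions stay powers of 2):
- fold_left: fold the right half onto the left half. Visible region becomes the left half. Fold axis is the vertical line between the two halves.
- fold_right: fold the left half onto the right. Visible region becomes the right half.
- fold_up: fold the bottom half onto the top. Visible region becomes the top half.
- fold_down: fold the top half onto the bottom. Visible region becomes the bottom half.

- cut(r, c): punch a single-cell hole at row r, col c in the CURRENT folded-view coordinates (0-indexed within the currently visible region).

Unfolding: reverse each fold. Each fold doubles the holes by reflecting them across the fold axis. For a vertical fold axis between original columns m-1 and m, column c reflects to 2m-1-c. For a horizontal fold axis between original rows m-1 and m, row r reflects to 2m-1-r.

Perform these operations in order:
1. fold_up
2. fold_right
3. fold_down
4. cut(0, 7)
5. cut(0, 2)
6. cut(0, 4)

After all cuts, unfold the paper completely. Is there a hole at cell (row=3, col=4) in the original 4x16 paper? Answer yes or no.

Op 1 fold_up: fold axis h@2; visible region now rows[0,2) x cols[0,16) = 2x16
Op 2 fold_right: fold axis v@8; visible region now rows[0,2) x cols[8,16) = 2x8
Op 3 fold_down: fold axis h@1; visible region now rows[1,2) x cols[8,16) = 1x8
Op 4 cut(0, 7): punch at orig (1,15); cuts so far [(1, 15)]; region rows[1,2) x cols[8,16) = 1x8
Op 5 cut(0, 2): punch at orig (1,10); cuts so far [(1, 10), (1, 15)]; region rows[1,2) x cols[8,16) = 1x8
Op 6 cut(0, 4): punch at orig (1,12); cuts so far [(1, 10), (1, 12), (1, 15)]; region rows[1,2) x cols[8,16) = 1x8
Unfold 1 (reflect across h@1): 6 holes -> [(0, 10), (0, 12), (0, 15), (1, 10), (1, 12), (1, 15)]
Unfold 2 (reflect across v@8): 12 holes -> [(0, 0), (0, 3), (0, 5), (0, 10), (0, 12), (0, 15), (1, 0), (1, 3), (1, 5), (1, 10), (1, 12), (1, 15)]
Unfold 3 (reflect across h@2): 24 holes -> [(0, 0), (0, 3), (0, 5), (0, 10), (0, 12), (0, 15), (1, 0), (1, 3), (1, 5), (1, 10), (1, 12), (1, 15), (2, 0), (2, 3), (2, 5), (2, 10), (2, 12), (2, 15), (3, 0), (3, 3), (3, 5), (3, 10), (3, 12), (3, 15)]
Holes: [(0, 0), (0, 3), (0, 5), (0, 10), (0, 12), (0, 15), (1, 0), (1, 3), (1, 5), (1, 10), (1, 12), (1, 15), (2, 0), (2, 3), (2, 5), (2, 10), (2, 12), (2, 15), (3, 0), (3, 3), (3, 5), (3, 10), (3, 12), (3, 15)]

Answer: no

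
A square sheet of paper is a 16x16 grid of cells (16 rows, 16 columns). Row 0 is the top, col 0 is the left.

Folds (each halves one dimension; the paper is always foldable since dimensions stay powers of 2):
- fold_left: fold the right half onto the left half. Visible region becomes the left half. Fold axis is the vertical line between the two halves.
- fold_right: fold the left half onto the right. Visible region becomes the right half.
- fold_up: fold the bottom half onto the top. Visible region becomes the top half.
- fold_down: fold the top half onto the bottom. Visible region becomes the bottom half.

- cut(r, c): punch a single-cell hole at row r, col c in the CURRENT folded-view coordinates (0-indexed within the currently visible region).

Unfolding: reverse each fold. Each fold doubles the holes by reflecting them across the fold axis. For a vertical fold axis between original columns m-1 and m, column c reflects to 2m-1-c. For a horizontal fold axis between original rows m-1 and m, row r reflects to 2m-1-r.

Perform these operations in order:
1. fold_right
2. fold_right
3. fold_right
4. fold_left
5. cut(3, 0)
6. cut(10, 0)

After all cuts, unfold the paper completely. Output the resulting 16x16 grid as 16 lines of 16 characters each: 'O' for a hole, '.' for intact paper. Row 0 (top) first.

Answer: ................
................
................
OOOOOOOOOOOOOOOO
................
................
................
................
................
................
OOOOOOOOOOOOOOOO
................
................
................
................
................

Derivation:
Op 1 fold_right: fold axis v@8; visible region now rows[0,16) x cols[8,16) = 16x8
Op 2 fold_right: fold axis v@12; visible region now rows[0,16) x cols[12,16) = 16x4
Op 3 fold_right: fold axis v@14; visible region now rows[0,16) x cols[14,16) = 16x2
Op 4 fold_left: fold axis v@15; visible region now rows[0,16) x cols[14,15) = 16x1
Op 5 cut(3, 0): punch at orig (3,14); cuts so far [(3, 14)]; region rows[0,16) x cols[14,15) = 16x1
Op 6 cut(10, 0): punch at orig (10,14); cuts so far [(3, 14), (10, 14)]; region rows[0,16) x cols[14,15) = 16x1
Unfold 1 (reflect across v@15): 4 holes -> [(3, 14), (3, 15), (10, 14), (10, 15)]
Unfold 2 (reflect across v@14): 8 holes -> [(3, 12), (3, 13), (3, 14), (3, 15), (10, 12), (10, 13), (10, 14), (10, 15)]
Unfold 3 (reflect across v@12): 16 holes -> [(3, 8), (3, 9), (3, 10), (3, 11), (3, 12), (3, 13), (3, 14), (3, 15), (10, 8), (10, 9), (10, 10), (10, 11), (10, 12), (10, 13), (10, 14), (10, 15)]
Unfold 4 (reflect across v@8): 32 holes -> [(3, 0), (3, 1), (3, 2), (3, 3), (3, 4), (3, 5), (3, 6), (3, 7), (3, 8), (3, 9), (3, 10), (3, 11), (3, 12), (3, 13), (3, 14), (3, 15), (10, 0), (10, 1), (10, 2), (10, 3), (10, 4), (10, 5), (10, 6), (10, 7), (10, 8), (10, 9), (10, 10), (10, 11), (10, 12), (10, 13), (10, 14), (10, 15)]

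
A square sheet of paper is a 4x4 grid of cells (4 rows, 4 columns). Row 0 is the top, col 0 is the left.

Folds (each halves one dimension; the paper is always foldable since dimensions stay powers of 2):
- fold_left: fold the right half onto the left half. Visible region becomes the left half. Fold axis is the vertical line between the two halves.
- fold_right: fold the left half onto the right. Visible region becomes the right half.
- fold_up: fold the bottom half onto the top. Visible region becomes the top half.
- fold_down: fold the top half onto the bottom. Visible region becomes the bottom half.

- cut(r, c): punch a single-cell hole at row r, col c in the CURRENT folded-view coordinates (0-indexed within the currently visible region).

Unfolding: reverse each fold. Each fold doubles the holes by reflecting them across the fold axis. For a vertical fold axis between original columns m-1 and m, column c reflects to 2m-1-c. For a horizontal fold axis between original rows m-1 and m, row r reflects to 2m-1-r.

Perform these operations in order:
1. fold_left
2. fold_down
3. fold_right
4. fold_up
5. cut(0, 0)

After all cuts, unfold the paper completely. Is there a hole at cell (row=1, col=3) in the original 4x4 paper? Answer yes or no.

Answer: yes

Derivation:
Op 1 fold_left: fold axis v@2; visible region now rows[0,4) x cols[0,2) = 4x2
Op 2 fold_down: fold axis h@2; visible region now rows[2,4) x cols[0,2) = 2x2
Op 3 fold_right: fold axis v@1; visible region now rows[2,4) x cols[1,2) = 2x1
Op 4 fold_up: fold axis h@3; visible region now rows[2,3) x cols[1,2) = 1x1
Op 5 cut(0, 0): punch at orig (2,1); cuts so far [(2, 1)]; region rows[2,3) x cols[1,2) = 1x1
Unfold 1 (reflect across h@3): 2 holes -> [(2, 1), (3, 1)]
Unfold 2 (reflect across v@1): 4 holes -> [(2, 0), (2, 1), (3, 0), (3, 1)]
Unfold 3 (reflect across h@2): 8 holes -> [(0, 0), (0, 1), (1, 0), (1, 1), (2, 0), (2, 1), (3, 0), (3, 1)]
Unfold 4 (reflect across v@2): 16 holes -> [(0, 0), (0, 1), (0, 2), (0, 3), (1, 0), (1, 1), (1, 2), (1, 3), (2, 0), (2, 1), (2, 2), (2, 3), (3, 0), (3, 1), (3, 2), (3, 3)]
Holes: [(0, 0), (0, 1), (0, 2), (0, 3), (1, 0), (1, 1), (1, 2), (1, 3), (2, 0), (2, 1), (2, 2), (2, 3), (3, 0), (3, 1), (3, 2), (3, 3)]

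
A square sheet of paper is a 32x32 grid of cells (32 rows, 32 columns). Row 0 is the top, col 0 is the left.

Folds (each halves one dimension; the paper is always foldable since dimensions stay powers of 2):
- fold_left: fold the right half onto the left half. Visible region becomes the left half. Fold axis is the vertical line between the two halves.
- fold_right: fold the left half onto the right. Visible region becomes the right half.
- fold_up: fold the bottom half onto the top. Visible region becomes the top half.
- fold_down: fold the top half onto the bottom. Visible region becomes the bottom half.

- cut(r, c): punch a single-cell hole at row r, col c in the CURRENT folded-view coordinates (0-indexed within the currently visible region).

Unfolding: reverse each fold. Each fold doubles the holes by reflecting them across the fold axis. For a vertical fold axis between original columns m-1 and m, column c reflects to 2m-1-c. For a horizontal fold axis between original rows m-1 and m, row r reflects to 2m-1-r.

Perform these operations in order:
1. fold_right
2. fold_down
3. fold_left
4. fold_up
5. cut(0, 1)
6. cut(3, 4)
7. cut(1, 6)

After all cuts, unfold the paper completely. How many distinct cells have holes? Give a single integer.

Answer: 48

Derivation:
Op 1 fold_right: fold axis v@16; visible region now rows[0,32) x cols[16,32) = 32x16
Op 2 fold_down: fold axis h@16; visible region now rows[16,32) x cols[16,32) = 16x16
Op 3 fold_left: fold axis v@24; visible region now rows[16,32) x cols[16,24) = 16x8
Op 4 fold_up: fold axis h@24; visible region now rows[16,24) x cols[16,24) = 8x8
Op 5 cut(0, 1): punch at orig (16,17); cuts so far [(16, 17)]; region rows[16,24) x cols[16,24) = 8x8
Op 6 cut(3, 4): punch at orig (19,20); cuts so far [(16, 17), (19, 20)]; region rows[16,24) x cols[16,24) = 8x8
Op 7 cut(1, 6): punch at orig (17,22); cuts so far [(16, 17), (17, 22), (19, 20)]; region rows[16,24) x cols[16,24) = 8x8
Unfold 1 (reflect across h@24): 6 holes -> [(16, 17), (17, 22), (19, 20), (28, 20), (30, 22), (31, 17)]
Unfold 2 (reflect across v@24): 12 holes -> [(16, 17), (16, 30), (17, 22), (17, 25), (19, 20), (19, 27), (28, 20), (28, 27), (30, 22), (30, 25), (31, 17), (31, 30)]
Unfold 3 (reflect across h@16): 24 holes -> [(0, 17), (0, 30), (1, 22), (1, 25), (3, 20), (3, 27), (12, 20), (12, 27), (14, 22), (14, 25), (15, 17), (15, 30), (16, 17), (16, 30), (17, 22), (17, 25), (19, 20), (19, 27), (28, 20), (28, 27), (30, 22), (30, 25), (31, 17), (31, 30)]
Unfold 4 (reflect across v@16): 48 holes -> [(0, 1), (0, 14), (0, 17), (0, 30), (1, 6), (1, 9), (1, 22), (1, 25), (3, 4), (3, 11), (3, 20), (3, 27), (12, 4), (12, 11), (12, 20), (12, 27), (14, 6), (14, 9), (14, 22), (14, 25), (15, 1), (15, 14), (15, 17), (15, 30), (16, 1), (16, 14), (16, 17), (16, 30), (17, 6), (17, 9), (17, 22), (17, 25), (19, 4), (19, 11), (19, 20), (19, 27), (28, 4), (28, 11), (28, 20), (28, 27), (30, 6), (30, 9), (30, 22), (30, 25), (31, 1), (31, 14), (31, 17), (31, 30)]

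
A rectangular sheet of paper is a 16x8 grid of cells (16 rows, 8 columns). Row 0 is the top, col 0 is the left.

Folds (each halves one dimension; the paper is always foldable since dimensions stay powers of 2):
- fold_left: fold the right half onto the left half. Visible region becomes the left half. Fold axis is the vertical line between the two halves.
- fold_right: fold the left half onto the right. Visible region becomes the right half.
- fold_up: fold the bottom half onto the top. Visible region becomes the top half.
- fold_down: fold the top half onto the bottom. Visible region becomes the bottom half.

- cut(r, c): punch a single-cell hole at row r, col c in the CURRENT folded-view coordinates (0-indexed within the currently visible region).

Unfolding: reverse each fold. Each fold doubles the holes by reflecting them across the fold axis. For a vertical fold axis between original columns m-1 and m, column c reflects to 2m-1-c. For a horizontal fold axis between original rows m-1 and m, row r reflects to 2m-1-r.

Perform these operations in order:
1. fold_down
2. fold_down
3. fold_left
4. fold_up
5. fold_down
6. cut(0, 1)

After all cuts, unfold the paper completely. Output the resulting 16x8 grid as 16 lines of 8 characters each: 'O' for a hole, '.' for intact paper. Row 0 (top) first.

Op 1 fold_down: fold axis h@8; visible region now rows[8,16) x cols[0,8) = 8x8
Op 2 fold_down: fold axis h@12; visible region now rows[12,16) x cols[0,8) = 4x8
Op 3 fold_left: fold axis v@4; visible region now rows[12,16) x cols[0,4) = 4x4
Op 4 fold_up: fold axis h@14; visible region now rows[12,14) x cols[0,4) = 2x4
Op 5 fold_down: fold axis h@13; visible region now rows[13,14) x cols[0,4) = 1x4
Op 6 cut(0, 1): punch at orig (13,1); cuts so far [(13, 1)]; region rows[13,14) x cols[0,4) = 1x4
Unfold 1 (reflect across h@13): 2 holes -> [(12, 1), (13, 1)]
Unfold 2 (reflect across h@14): 4 holes -> [(12, 1), (13, 1), (14, 1), (15, 1)]
Unfold 3 (reflect across v@4): 8 holes -> [(12, 1), (12, 6), (13, 1), (13, 6), (14, 1), (14, 6), (15, 1), (15, 6)]
Unfold 4 (reflect across h@12): 16 holes -> [(8, 1), (8, 6), (9, 1), (9, 6), (10, 1), (10, 6), (11, 1), (11, 6), (12, 1), (12, 6), (13, 1), (13, 6), (14, 1), (14, 6), (15, 1), (15, 6)]
Unfold 5 (reflect across h@8): 32 holes -> [(0, 1), (0, 6), (1, 1), (1, 6), (2, 1), (2, 6), (3, 1), (3, 6), (4, 1), (4, 6), (5, 1), (5, 6), (6, 1), (6, 6), (7, 1), (7, 6), (8, 1), (8, 6), (9, 1), (9, 6), (10, 1), (10, 6), (11, 1), (11, 6), (12, 1), (12, 6), (13, 1), (13, 6), (14, 1), (14, 6), (15, 1), (15, 6)]

Answer: .O....O.
.O....O.
.O....O.
.O....O.
.O....O.
.O....O.
.O....O.
.O....O.
.O....O.
.O....O.
.O....O.
.O....O.
.O....O.
.O....O.
.O....O.
.O....O.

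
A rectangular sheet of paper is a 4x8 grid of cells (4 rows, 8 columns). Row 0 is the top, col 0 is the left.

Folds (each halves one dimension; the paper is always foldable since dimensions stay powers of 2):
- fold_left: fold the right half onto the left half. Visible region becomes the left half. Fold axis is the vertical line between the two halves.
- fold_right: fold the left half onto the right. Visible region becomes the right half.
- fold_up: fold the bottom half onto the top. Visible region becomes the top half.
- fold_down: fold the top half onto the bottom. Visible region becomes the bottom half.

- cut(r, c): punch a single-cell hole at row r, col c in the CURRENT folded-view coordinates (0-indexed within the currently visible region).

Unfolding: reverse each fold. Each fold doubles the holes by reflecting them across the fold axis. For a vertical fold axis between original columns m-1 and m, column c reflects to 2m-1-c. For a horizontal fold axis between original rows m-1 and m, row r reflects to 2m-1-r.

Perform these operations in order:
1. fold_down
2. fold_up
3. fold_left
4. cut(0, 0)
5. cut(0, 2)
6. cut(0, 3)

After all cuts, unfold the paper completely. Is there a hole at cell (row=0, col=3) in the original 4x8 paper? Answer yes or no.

Answer: yes

Derivation:
Op 1 fold_down: fold axis h@2; visible region now rows[2,4) x cols[0,8) = 2x8
Op 2 fold_up: fold axis h@3; visible region now rows[2,3) x cols[0,8) = 1x8
Op 3 fold_left: fold axis v@4; visible region now rows[2,3) x cols[0,4) = 1x4
Op 4 cut(0, 0): punch at orig (2,0); cuts so far [(2, 0)]; region rows[2,3) x cols[0,4) = 1x4
Op 5 cut(0, 2): punch at orig (2,2); cuts so far [(2, 0), (2, 2)]; region rows[2,3) x cols[0,4) = 1x4
Op 6 cut(0, 3): punch at orig (2,3); cuts so far [(2, 0), (2, 2), (2, 3)]; region rows[2,3) x cols[0,4) = 1x4
Unfold 1 (reflect across v@4): 6 holes -> [(2, 0), (2, 2), (2, 3), (2, 4), (2, 5), (2, 7)]
Unfold 2 (reflect across h@3): 12 holes -> [(2, 0), (2, 2), (2, 3), (2, 4), (2, 5), (2, 7), (3, 0), (3, 2), (3, 3), (3, 4), (3, 5), (3, 7)]
Unfold 3 (reflect across h@2): 24 holes -> [(0, 0), (0, 2), (0, 3), (0, 4), (0, 5), (0, 7), (1, 0), (1, 2), (1, 3), (1, 4), (1, 5), (1, 7), (2, 0), (2, 2), (2, 3), (2, 4), (2, 5), (2, 7), (3, 0), (3, 2), (3, 3), (3, 4), (3, 5), (3, 7)]
Holes: [(0, 0), (0, 2), (0, 3), (0, 4), (0, 5), (0, 7), (1, 0), (1, 2), (1, 3), (1, 4), (1, 5), (1, 7), (2, 0), (2, 2), (2, 3), (2, 4), (2, 5), (2, 7), (3, 0), (3, 2), (3, 3), (3, 4), (3, 5), (3, 7)]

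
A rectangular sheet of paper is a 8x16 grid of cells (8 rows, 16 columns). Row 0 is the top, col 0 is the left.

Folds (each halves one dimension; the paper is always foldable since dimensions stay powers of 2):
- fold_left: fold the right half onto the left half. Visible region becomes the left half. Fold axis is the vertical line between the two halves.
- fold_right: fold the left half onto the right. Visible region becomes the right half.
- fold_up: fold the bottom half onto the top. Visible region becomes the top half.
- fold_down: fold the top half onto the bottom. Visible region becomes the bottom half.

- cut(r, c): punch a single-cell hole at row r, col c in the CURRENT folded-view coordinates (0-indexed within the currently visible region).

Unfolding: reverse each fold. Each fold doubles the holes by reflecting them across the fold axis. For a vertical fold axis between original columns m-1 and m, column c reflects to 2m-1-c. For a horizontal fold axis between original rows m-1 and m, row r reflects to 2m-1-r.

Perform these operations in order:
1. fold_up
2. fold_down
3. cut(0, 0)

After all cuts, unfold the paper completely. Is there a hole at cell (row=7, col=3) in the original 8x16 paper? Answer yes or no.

Op 1 fold_up: fold axis h@4; visible region now rows[0,4) x cols[0,16) = 4x16
Op 2 fold_down: fold axis h@2; visible region now rows[2,4) x cols[0,16) = 2x16
Op 3 cut(0, 0): punch at orig (2,0); cuts so far [(2, 0)]; region rows[2,4) x cols[0,16) = 2x16
Unfold 1 (reflect across h@2): 2 holes -> [(1, 0), (2, 0)]
Unfold 2 (reflect across h@4): 4 holes -> [(1, 0), (2, 0), (5, 0), (6, 0)]
Holes: [(1, 0), (2, 0), (5, 0), (6, 0)]

Answer: no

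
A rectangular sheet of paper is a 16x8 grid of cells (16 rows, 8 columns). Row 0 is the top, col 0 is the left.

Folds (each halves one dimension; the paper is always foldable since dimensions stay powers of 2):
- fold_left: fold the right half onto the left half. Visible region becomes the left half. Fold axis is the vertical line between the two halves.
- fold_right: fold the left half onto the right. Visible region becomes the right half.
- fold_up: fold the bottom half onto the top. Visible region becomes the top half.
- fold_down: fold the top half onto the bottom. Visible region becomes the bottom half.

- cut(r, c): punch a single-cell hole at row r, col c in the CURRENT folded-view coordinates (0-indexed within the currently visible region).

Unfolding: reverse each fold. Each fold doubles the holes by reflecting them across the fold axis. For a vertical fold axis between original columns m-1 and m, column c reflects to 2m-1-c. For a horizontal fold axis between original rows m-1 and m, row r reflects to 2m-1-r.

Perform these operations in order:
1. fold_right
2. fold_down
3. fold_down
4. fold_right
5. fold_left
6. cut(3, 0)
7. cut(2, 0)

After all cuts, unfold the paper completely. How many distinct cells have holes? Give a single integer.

Op 1 fold_right: fold axis v@4; visible region now rows[0,16) x cols[4,8) = 16x4
Op 2 fold_down: fold axis h@8; visible region now rows[8,16) x cols[4,8) = 8x4
Op 3 fold_down: fold axis h@12; visible region now rows[12,16) x cols[4,8) = 4x4
Op 4 fold_right: fold axis v@6; visible region now rows[12,16) x cols[6,8) = 4x2
Op 5 fold_left: fold axis v@7; visible region now rows[12,16) x cols[6,7) = 4x1
Op 6 cut(3, 0): punch at orig (15,6); cuts so far [(15, 6)]; region rows[12,16) x cols[6,7) = 4x1
Op 7 cut(2, 0): punch at orig (14,6); cuts so far [(14, 6), (15, 6)]; region rows[12,16) x cols[6,7) = 4x1
Unfold 1 (reflect across v@7): 4 holes -> [(14, 6), (14, 7), (15, 6), (15, 7)]
Unfold 2 (reflect across v@6): 8 holes -> [(14, 4), (14, 5), (14, 6), (14, 7), (15, 4), (15, 5), (15, 6), (15, 7)]
Unfold 3 (reflect across h@12): 16 holes -> [(8, 4), (8, 5), (8, 6), (8, 7), (9, 4), (9, 5), (9, 6), (9, 7), (14, 4), (14, 5), (14, 6), (14, 7), (15, 4), (15, 5), (15, 6), (15, 7)]
Unfold 4 (reflect across h@8): 32 holes -> [(0, 4), (0, 5), (0, 6), (0, 7), (1, 4), (1, 5), (1, 6), (1, 7), (6, 4), (6, 5), (6, 6), (6, 7), (7, 4), (7, 5), (7, 6), (7, 7), (8, 4), (8, 5), (8, 6), (8, 7), (9, 4), (9, 5), (9, 6), (9, 7), (14, 4), (14, 5), (14, 6), (14, 7), (15, 4), (15, 5), (15, 6), (15, 7)]
Unfold 5 (reflect across v@4): 64 holes -> [(0, 0), (0, 1), (0, 2), (0, 3), (0, 4), (0, 5), (0, 6), (0, 7), (1, 0), (1, 1), (1, 2), (1, 3), (1, 4), (1, 5), (1, 6), (1, 7), (6, 0), (6, 1), (6, 2), (6, 3), (6, 4), (6, 5), (6, 6), (6, 7), (7, 0), (7, 1), (7, 2), (7, 3), (7, 4), (7, 5), (7, 6), (7, 7), (8, 0), (8, 1), (8, 2), (8, 3), (8, 4), (8, 5), (8, 6), (8, 7), (9, 0), (9, 1), (9, 2), (9, 3), (9, 4), (9, 5), (9, 6), (9, 7), (14, 0), (14, 1), (14, 2), (14, 3), (14, 4), (14, 5), (14, 6), (14, 7), (15, 0), (15, 1), (15, 2), (15, 3), (15, 4), (15, 5), (15, 6), (15, 7)]

Answer: 64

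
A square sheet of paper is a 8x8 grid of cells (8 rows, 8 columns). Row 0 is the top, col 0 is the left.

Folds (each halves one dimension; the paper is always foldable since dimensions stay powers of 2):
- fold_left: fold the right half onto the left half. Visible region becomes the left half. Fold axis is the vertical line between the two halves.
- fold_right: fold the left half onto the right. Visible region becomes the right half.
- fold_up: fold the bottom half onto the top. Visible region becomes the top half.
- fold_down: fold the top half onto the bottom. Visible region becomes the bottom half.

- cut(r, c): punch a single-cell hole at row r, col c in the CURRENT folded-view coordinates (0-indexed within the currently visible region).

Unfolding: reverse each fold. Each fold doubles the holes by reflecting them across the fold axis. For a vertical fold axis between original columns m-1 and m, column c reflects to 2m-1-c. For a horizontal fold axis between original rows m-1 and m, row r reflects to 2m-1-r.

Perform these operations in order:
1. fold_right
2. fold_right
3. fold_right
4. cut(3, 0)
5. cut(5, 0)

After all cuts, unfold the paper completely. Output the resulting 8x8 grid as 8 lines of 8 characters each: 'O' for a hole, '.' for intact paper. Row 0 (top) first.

Op 1 fold_right: fold axis v@4; visible region now rows[0,8) x cols[4,8) = 8x4
Op 2 fold_right: fold axis v@6; visible region now rows[0,8) x cols[6,8) = 8x2
Op 3 fold_right: fold axis v@7; visible region now rows[0,8) x cols[7,8) = 8x1
Op 4 cut(3, 0): punch at orig (3,7); cuts so far [(3, 7)]; region rows[0,8) x cols[7,8) = 8x1
Op 5 cut(5, 0): punch at orig (5,7); cuts so far [(3, 7), (5, 7)]; region rows[0,8) x cols[7,8) = 8x1
Unfold 1 (reflect across v@7): 4 holes -> [(3, 6), (3, 7), (5, 6), (5, 7)]
Unfold 2 (reflect across v@6): 8 holes -> [(3, 4), (3, 5), (3, 6), (3, 7), (5, 4), (5, 5), (5, 6), (5, 7)]
Unfold 3 (reflect across v@4): 16 holes -> [(3, 0), (3, 1), (3, 2), (3, 3), (3, 4), (3, 5), (3, 6), (3, 7), (5, 0), (5, 1), (5, 2), (5, 3), (5, 4), (5, 5), (5, 6), (5, 7)]

Answer: ........
........
........
OOOOOOOO
........
OOOOOOOO
........
........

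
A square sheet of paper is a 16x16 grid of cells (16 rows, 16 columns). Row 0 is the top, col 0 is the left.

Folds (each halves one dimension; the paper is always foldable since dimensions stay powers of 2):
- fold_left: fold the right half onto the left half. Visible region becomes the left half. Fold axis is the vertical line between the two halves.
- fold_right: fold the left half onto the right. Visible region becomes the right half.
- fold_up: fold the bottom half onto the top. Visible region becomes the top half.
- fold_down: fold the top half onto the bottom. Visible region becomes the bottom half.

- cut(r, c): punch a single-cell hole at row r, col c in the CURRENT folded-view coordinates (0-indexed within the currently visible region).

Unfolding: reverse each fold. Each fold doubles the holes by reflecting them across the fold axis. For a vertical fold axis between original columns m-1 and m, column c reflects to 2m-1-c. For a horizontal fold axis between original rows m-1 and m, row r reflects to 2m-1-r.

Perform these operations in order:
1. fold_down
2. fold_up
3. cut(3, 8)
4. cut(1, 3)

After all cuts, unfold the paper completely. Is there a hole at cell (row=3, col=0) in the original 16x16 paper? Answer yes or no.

Op 1 fold_down: fold axis h@8; visible region now rows[8,16) x cols[0,16) = 8x16
Op 2 fold_up: fold axis h@12; visible region now rows[8,12) x cols[0,16) = 4x16
Op 3 cut(3, 8): punch at orig (11,8); cuts so far [(11, 8)]; region rows[8,12) x cols[0,16) = 4x16
Op 4 cut(1, 3): punch at orig (9,3); cuts so far [(9, 3), (11, 8)]; region rows[8,12) x cols[0,16) = 4x16
Unfold 1 (reflect across h@12): 4 holes -> [(9, 3), (11, 8), (12, 8), (14, 3)]
Unfold 2 (reflect across h@8): 8 holes -> [(1, 3), (3, 8), (4, 8), (6, 3), (9, 3), (11, 8), (12, 8), (14, 3)]
Holes: [(1, 3), (3, 8), (4, 8), (6, 3), (9, 3), (11, 8), (12, 8), (14, 3)]

Answer: no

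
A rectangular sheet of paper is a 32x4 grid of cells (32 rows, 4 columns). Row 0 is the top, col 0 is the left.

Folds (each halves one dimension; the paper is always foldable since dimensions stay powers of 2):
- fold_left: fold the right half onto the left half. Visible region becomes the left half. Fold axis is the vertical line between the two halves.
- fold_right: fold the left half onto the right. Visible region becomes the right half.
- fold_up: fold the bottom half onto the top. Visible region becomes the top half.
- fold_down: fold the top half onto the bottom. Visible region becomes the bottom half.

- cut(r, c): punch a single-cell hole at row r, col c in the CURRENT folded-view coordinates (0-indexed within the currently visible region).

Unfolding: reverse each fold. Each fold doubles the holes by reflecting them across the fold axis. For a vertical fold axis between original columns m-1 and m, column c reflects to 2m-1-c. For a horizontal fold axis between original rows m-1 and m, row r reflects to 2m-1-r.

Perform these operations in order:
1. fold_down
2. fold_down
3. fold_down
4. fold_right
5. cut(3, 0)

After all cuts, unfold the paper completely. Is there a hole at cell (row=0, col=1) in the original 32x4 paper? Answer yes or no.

Answer: yes

Derivation:
Op 1 fold_down: fold axis h@16; visible region now rows[16,32) x cols[0,4) = 16x4
Op 2 fold_down: fold axis h@24; visible region now rows[24,32) x cols[0,4) = 8x4
Op 3 fold_down: fold axis h@28; visible region now rows[28,32) x cols[0,4) = 4x4
Op 4 fold_right: fold axis v@2; visible region now rows[28,32) x cols[2,4) = 4x2
Op 5 cut(3, 0): punch at orig (31,2); cuts so far [(31, 2)]; region rows[28,32) x cols[2,4) = 4x2
Unfold 1 (reflect across v@2): 2 holes -> [(31, 1), (31, 2)]
Unfold 2 (reflect across h@28): 4 holes -> [(24, 1), (24, 2), (31, 1), (31, 2)]
Unfold 3 (reflect across h@24): 8 holes -> [(16, 1), (16, 2), (23, 1), (23, 2), (24, 1), (24, 2), (31, 1), (31, 2)]
Unfold 4 (reflect across h@16): 16 holes -> [(0, 1), (0, 2), (7, 1), (7, 2), (8, 1), (8, 2), (15, 1), (15, 2), (16, 1), (16, 2), (23, 1), (23, 2), (24, 1), (24, 2), (31, 1), (31, 2)]
Holes: [(0, 1), (0, 2), (7, 1), (7, 2), (8, 1), (8, 2), (15, 1), (15, 2), (16, 1), (16, 2), (23, 1), (23, 2), (24, 1), (24, 2), (31, 1), (31, 2)]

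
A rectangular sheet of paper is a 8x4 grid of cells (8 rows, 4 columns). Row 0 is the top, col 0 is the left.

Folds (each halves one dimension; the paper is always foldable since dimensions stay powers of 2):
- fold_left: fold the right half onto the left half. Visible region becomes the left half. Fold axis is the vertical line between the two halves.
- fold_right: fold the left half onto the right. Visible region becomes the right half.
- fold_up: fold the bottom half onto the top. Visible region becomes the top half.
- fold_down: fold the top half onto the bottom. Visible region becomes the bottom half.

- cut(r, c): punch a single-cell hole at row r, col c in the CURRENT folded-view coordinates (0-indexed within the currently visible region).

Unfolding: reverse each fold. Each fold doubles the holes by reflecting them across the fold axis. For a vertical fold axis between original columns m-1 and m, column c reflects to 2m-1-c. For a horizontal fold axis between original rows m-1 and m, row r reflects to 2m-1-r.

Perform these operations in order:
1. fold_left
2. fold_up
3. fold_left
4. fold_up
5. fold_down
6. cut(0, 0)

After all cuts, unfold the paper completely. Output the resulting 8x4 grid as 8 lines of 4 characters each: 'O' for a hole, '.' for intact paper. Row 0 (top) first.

Answer: OOOO
OOOO
OOOO
OOOO
OOOO
OOOO
OOOO
OOOO

Derivation:
Op 1 fold_left: fold axis v@2; visible region now rows[0,8) x cols[0,2) = 8x2
Op 2 fold_up: fold axis h@4; visible region now rows[0,4) x cols[0,2) = 4x2
Op 3 fold_left: fold axis v@1; visible region now rows[0,4) x cols[0,1) = 4x1
Op 4 fold_up: fold axis h@2; visible region now rows[0,2) x cols[0,1) = 2x1
Op 5 fold_down: fold axis h@1; visible region now rows[1,2) x cols[0,1) = 1x1
Op 6 cut(0, 0): punch at orig (1,0); cuts so far [(1, 0)]; region rows[1,2) x cols[0,1) = 1x1
Unfold 1 (reflect across h@1): 2 holes -> [(0, 0), (1, 0)]
Unfold 2 (reflect across h@2): 4 holes -> [(0, 0), (1, 0), (2, 0), (3, 0)]
Unfold 3 (reflect across v@1): 8 holes -> [(0, 0), (0, 1), (1, 0), (1, 1), (2, 0), (2, 1), (3, 0), (3, 1)]
Unfold 4 (reflect across h@4): 16 holes -> [(0, 0), (0, 1), (1, 0), (1, 1), (2, 0), (2, 1), (3, 0), (3, 1), (4, 0), (4, 1), (5, 0), (5, 1), (6, 0), (6, 1), (7, 0), (7, 1)]
Unfold 5 (reflect across v@2): 32 holes -> [(0, 0), (0, 1), (0, 2), (0, 3), (1, 0), (1, 1), (1, 2), (1, 3), (2, 0), (2, 1), (2, 2), (2, 3), (3, 0), (3, 1), (3, 2), (3, 3), (4, 0), (4, 1), (4, 2), (4, 3), (5, 0), (5, 1), (5, 2), (5, 3), (6, 0), (6, 1), (6, 2), (6, 3), (7, 0), (7, 1), (7, 2), (7, 3)]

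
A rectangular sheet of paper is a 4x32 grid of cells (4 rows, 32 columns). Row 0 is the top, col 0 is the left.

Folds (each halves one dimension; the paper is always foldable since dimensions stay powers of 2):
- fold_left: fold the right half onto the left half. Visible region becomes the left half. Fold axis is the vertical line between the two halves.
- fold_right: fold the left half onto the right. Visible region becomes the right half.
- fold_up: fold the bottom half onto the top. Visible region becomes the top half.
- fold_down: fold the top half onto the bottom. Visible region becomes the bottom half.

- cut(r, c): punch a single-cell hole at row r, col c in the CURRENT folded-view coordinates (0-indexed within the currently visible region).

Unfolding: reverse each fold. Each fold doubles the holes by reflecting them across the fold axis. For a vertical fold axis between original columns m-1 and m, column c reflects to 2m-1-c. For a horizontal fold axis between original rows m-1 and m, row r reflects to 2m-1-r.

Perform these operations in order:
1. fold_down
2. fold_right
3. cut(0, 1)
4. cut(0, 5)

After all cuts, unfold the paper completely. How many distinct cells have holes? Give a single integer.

Op 1 fold_down: fold axis h@2; visible region now rows[2,4) x cols[0,32) = 2x32
Op 2 fold_right: fold axis v@16; visible region now rows[2,4) x cols[16,32) = 2x16
Op 3 cut(0, 1): punch at orig (2,17); cuts so far [(2, 17)]; region rows[2,4) x cols[16,32) = 2x16
Op 4 cut(0, 5): punch at orig (2,21); cuts so far [(2, 17), (2, 21)]; region rows[2,4) x cols[16,32) = 2x16
Unfold 1 (reflect across v@16): 4 holes -> [(2, 10), (2, 14), (2, 17), (2, 21)]
Unfold 2 (reflect across h@2): 8 holes -> [(1, 10), (1, 14), (1, 17), (1, 21), (2, 10), (2, 14), (2, 17), (2, 21)]

Answer: 8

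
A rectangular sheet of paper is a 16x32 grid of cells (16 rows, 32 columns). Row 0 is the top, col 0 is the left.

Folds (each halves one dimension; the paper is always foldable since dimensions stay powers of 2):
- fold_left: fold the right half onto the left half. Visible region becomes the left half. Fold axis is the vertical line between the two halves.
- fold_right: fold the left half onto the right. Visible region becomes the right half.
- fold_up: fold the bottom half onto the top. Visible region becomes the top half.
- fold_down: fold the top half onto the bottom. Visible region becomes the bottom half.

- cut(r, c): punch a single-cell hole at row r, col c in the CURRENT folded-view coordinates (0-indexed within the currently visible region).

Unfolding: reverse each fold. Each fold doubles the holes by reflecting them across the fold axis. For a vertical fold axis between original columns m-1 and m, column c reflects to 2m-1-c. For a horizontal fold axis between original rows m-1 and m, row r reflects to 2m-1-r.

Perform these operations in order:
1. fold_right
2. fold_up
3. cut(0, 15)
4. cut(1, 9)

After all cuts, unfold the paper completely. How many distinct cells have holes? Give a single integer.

Answer: 8

Derivation:
Op 1 fold_right: fold axis v@16; visible region now rows[0,16) x cols[16,32) = 16x16
Op 2 fold_up: fold axis h@8; visible region now rows[0,8) x cols[16,32) = 8x16
Op 3 cut(0, 15): punch at orig (0,31); cuts so far [(0, 31)]; region rows[0,8) x cols[16,32) = 8x16
Op 4 cut(1, 9): punch at orig (1,25); cuts so far [(0, 31), (1, 25)]; region rows[0,8) x cols[16,32) = 8x16
Unfold 1 (reflect across h@8): 4 holes -> [(0, 31), (1, 25), (14, 25), (15, 31)]
Unfold 2 (reflect across v@16): 8 holes -> [(0, 0), (0, 31), (1, 6), (1, 25), (14, 6), (14, 25), (15, 0), (15, 31)]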